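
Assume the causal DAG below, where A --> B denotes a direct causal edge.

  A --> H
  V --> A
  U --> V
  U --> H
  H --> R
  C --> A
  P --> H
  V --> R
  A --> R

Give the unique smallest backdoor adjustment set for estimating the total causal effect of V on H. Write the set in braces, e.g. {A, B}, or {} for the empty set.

{U}

Variables eligible for adjustment (non-descendants of V, excluding V and H): {C, P, U}.
Backdoor paths from V to H:
  P1: V <- U -> H
The empty set is not sufficient: P1 (V <- U -> H) has no collider blocking it and no conditioned non-collider, so it is open.
Try {U}:
  P1: blocked at fork node U ∈ conditioning set.
{U} contains no descendant of V and blocks every backdoor path.
No other singleton works — e.g. {C} leaves P1 open — so {U} is the unique smallest valid adjustment set.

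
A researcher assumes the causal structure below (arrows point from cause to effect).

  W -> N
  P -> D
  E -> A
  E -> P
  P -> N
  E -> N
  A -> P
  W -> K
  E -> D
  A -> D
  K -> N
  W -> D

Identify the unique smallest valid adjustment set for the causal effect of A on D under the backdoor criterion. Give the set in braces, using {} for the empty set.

{E}

Variables eligible for adjustment (non-descendants of A, excluding A and D): {E, K, W}.
Backdoor paths from A to D:
  P1: A <- E -> P -> N <- W -> D
  P2: A <- E -> P -> N <- K <- W -> D
  P3: A <- E -> P -> D
  P4: A <- E -> N <- W -> D
  P5: A <- E -> N <- K <- W -> D
  P6: A <- E -> N <- P -> D
  P7: A <- E -> D
The empty set is not sufficient: P3 (A <- E -> P -> D) has no collider blocking it and no conditioned non-collider, so it is open.
Try {E}:
  P1: blocked at fork node E ∈ conditioning set.
  P2: blocked at fork node E ∈ conditioning set.
  P3: blocked at fork node E ∈ conditioning set.
  P4: blocked at fork node E ∈ conditioning set.
  P5: blocked at fork node E ∈ conditioning set.
  P6: blocked at fork node E ∈ conditioning set.
  P7: blocked at fork node E ∈ conditioning set.
{E} contains no descendant of A and blocks every backdoor path.
No other singleton works — e.g. {W} leaves P3 open — so {E} is the unique smallest valid adjustment set.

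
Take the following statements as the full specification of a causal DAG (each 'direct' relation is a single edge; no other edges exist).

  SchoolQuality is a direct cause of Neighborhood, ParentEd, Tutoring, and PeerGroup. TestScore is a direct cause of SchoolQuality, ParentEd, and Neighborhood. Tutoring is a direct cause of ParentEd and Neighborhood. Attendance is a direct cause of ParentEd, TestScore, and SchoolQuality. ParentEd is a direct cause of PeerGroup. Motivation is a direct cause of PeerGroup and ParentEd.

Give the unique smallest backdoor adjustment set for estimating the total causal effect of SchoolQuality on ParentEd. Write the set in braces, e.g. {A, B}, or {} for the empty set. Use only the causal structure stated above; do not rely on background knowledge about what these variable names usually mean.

{Attendance, TestScore}

Variables eligible for adjustment (non-descendants of SchoolQuality, excluding SchoolQuality and ParentEd): {Attendance, Motivation, TestScore}.
Backdoor paths from SchoolQuality to ParentEd:
  P1: SchoolQuality <- Attendance -> TestScore -> ParentEd
  P2: SchoolQuality <- Attendance -> TestScore -> Neighborhood <- Tutoring -> ParentEd
  P3: SchoolQuality <- Attendance -> ParentEd
  P4: SchoolQuality <- TestScore <- Attendance -> ParentEd
  P5: SchoolQuality <- TestScore -> ParentEd
  P6: SchoolQuality <- TestScore -> Neighborhood <- Tutoring -> ParentEd
The empty set is not sufficient: P1 (SchoolQuality <- Attendance -> TestScore -> ParentEd) has no collider blocking it and no conditioned non-collider, so it is open.
Try {Attendance, TestScore}:
  P1: blocked at fork node Attendance ∈ conditioning set.
  P2: blocked at fork node Attendance ∈ conditioning set.
  P3: blocked at fork node Attendance ∈ conditioning set.
  P4: blocked at chain node TestScore ∈ conditioning set.
  P5: blocked at fork node TestScore ∈ conditioning set.
  P6: blocked at fork node TestScore ∈ conditioning set.
{Attendance, TestScore} contains no descendant of SchoolQuality and blocks every backdoor path.
Every element of {Attendance, TestScore} is needed (dropping Attendance leaves P3 open; dropping TestScore leaves P5 open), so no proper subset is valid.
Among all size-2 subsets of the eligible variables, only {Attendance, TestScore} blocks every backdoor path, so it is the unique smallest valid adjustment set.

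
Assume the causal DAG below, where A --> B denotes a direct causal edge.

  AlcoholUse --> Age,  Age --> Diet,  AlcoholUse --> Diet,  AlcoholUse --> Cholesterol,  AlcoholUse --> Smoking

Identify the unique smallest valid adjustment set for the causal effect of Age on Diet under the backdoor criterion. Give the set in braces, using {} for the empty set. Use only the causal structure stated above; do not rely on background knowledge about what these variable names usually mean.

Variables eligible for adjustment (non-descendants of Age, excluding Age and Diet): {AlcoholUse, Cholesterol, Smoking}.
Backdoor paths from Age to Diet:
  P1: Age <- AlcoholUse -> Diet
The empty set is not sufficient: P1 (Age <- AlcoholUse -> Diet) has no collider blocking it and no conditioned non-collider, so it is open.
Try {AlcoholUse}:
  P1: blocked at fork node AlcoholUse ∈ conditioning set.
{AlcoholUse} contains no descendant of Age and blocks every backdoor path.
No other singleton works — e.g. {Smoking} leaves P1 open — so {AlcoholUse} is the unique smallest valid adjustment set.

{AlcoholUse}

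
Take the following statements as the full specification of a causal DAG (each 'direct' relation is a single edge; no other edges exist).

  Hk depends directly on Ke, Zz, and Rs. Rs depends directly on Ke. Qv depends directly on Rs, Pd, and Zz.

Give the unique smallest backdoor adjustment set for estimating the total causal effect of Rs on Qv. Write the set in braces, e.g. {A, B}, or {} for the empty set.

{}

Variables eligible for adjustment (non-descendants of Rs, excluding Rs and Qv): {Ke, Pd, Zz}.
Backdoor paths from Rs to Qv:
  P1: Rs <- Ke -> Hk <- Zz -> Qv
Each backdoor path contains an unconditioned collider, so every path is already blocked with the empty conditioning set:
  P1: blocked at collider Hk (neither it nor any descendant is in the conditioning set).
The empty set is therefore the unique smallest valid set.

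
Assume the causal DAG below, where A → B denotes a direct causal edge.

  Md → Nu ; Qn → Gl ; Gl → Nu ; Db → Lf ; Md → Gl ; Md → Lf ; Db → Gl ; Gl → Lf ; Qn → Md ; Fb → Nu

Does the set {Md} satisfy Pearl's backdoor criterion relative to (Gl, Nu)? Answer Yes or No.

Backdoor paths from Gl to Nu (paths whose first edge points into Gl):
  P1: Gl <- Db -> Lf <- Md -> Nu
  P2: Gl <- Qn -> Md -> Nu
  P3: Gl <- Md -> Nu
Condition 1 (no descendant of Gl in the set): holds — descendants of Gl are {Lf, Nu}; none are in {Md}.
Condition 2 (every backdoor path blocked by {Md}):
  P1: blocked at collider Lf (neither it nor any descendant is in the conditioning set).
  P2: blocked at chain node Md ∈ conditioning set.
  P3: blocked at fork node Md ∈ conditioning set.
{Md} satisfies the backdoor criterion.

Yes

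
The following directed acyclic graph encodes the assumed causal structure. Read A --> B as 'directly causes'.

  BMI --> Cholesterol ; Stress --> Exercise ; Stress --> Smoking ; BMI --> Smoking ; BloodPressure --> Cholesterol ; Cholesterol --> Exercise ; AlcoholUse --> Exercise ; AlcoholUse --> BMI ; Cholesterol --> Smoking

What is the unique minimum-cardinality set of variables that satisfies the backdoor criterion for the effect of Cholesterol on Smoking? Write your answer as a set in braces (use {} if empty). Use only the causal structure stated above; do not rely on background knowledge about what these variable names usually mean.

Variables eligible for adjustment (non-descendants of Cholesterol, excluding Cholesterol and Smoking): {AlcoholUse, BMI, BloodPressure, Stress}.
Backdoor paths from Cholesterol to Smoking:
  P1: Cholesterol <- BMI <- AlcoholUse -> Exercise <- Stress -> Smoking
  P2: Cholesterol <- BMI -> Smoking
The empty set is not sufficient: P2 (Cholesterol <- BMI -> Smoking) has no collider blocking it and no conditioned non-collider, so it is open.
Try {BMI}:
  P1: blocked at chain node BMI ∈ conditioning set.
  P2: blocked at fork node BMI ∈ conditioning set.
{BMI} contains no descendant of Cholesterol and blocks every backdoor path.
No other singleton works — e.g. {BloodPressure} leaves P2 open — so {BMI} is the unique smallest valid adjustment set.

{BMI}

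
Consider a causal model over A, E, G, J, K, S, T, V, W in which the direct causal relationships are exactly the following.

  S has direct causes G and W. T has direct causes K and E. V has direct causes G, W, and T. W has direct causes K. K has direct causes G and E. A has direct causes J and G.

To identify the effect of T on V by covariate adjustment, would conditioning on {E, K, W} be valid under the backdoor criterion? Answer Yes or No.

Yes

Backdoor paths from T to V (paths whose first edge points into T):
  P1: T <- E -> K <- G -> S <- W -> V
  P2: T <- E -> K <- G -> V
  P3: T <- E -> K -> W -> S <- G -> V
  P4: T <- E -> K -> W -> V
  P5: T <- K <- G -> S <- W -> V
  P6: T <- K <- G -> V
  P7: T <- K -> W -> S <- G -> V
  P8: T <- K -> W -> V
Condition 1 (no descendant of T in the set): holds — descendants of T are {V}; none are in {E, K, W}.
Condition 2 (every backdoor path blocked by {E, K, W}):
  P1: blocked at fork node E ∈ conditioning set.
  P2: blocked at fork node E ∈ conditioning set.
  P3: blocked at fork node E ∈ conditioning set.
  P4: blocked at fork node E ∈ conditioning set.
  P5: blocked at chain node K ∈ conditioning set.
  P6: blocked at chain node K ∈ conditioning set.
  P7: blocked at fork node K ∈ conditioning set.
  P8: blocked at fork node K ∈ conditioning set.
{E, K, W} satisfies the backdoor criterion.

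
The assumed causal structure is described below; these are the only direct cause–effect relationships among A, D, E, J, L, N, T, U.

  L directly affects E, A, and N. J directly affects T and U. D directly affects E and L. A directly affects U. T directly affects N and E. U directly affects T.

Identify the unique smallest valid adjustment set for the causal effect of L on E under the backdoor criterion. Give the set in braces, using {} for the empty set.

Variables eligible for adjustment (non-descendants of L, excluding L and E): {D, J}.
Backdoor paths from L to E:
  P1: L <- D -> E
The empty set is not sufficient: P1 (L <- D -> E) has no collider blocking it and no conditioned non-collider, so it is open.
Try {D}:
  P1: blocked at fork node D ∈ conditioning set.
{D} contains no descendant of L and blocks every backdoor path.
No other singleton works — e.g. {J} leaves P1 open — so {D} is the unique smallest valid adjustment set.

{D}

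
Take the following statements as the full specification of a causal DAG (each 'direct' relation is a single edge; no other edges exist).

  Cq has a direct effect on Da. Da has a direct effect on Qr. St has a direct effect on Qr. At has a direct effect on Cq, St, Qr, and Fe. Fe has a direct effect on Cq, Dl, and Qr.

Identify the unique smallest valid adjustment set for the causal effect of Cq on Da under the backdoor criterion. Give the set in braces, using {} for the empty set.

{}

Variables eligible for adjustment (non-descendants of Cq, excluding Cq and Da): {At, Dl, Fe, St}.
Backdoor paths from Cq to Da:
  P1: Cq <- At -> Fe -> Qr <- Da
  P2: Cq <- At -> St -> Qr <- Da
  P3: Cq <- At -> Qr <- Da
  P4: Cq <- Fe <- At -> St -> Qr <- Da
  P5: Cq <- Fe <- At -> Qr <- Da
  P6: Cq <- Fe -> Qr <- Da
Each backdoor path contains an unconditioned collider, so every path is already blocked with the empty conditioning set:
  P1: blocked at collider Qr (neither it nor any descendant is in the conditioning set).
  P2: blocked at collider Qr (neither it nor any descendant is in the conditioning set).
  P3: blocked at collider Qr (neither it nor any descendant is in the conditioning set).
  P4: blocked at collider Qr (neither it nor any descendant is in the conditioning set).
  P5: blocked at collider Qr (neither it nor any descendant is in the conditioning set).
  P6: blocked at collider Qr (neither it nor any descendant is in the conditioning set).
The empty set is therefore the unique smallest valid set.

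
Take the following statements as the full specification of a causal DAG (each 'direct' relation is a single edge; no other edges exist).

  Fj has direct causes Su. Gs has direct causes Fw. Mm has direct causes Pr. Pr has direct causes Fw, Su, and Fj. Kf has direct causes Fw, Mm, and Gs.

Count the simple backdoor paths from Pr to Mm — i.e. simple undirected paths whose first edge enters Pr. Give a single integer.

2

A backdoor path from Pr to Mm is any simple undirected path whose first edge points into Pr (i.e. leaves Pr via a parent).
Parents of Pr: {Fj, Fw, Su}.
Enumerating:
  P1: Pr <- Fw -> Gs -> Kf <- Mm
  P2: Pr <- Fw -> Kf <- Mm
That exhausts the simple backdoor paths. Count: 2.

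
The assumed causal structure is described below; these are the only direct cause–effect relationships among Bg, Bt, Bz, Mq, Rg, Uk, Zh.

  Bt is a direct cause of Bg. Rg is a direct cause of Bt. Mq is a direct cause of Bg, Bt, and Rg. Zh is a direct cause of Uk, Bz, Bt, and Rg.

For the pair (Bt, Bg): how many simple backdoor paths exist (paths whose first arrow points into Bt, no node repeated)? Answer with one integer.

A backdoor path from Bt to Bg is any simple undirected path whose first edge points into Bt (i.e. leaves Bt via a parent).
Parents of Bt: {Mq, Rg, Zh}.
Enumerating:
  P1: Bt <- Mq -> Bg
  P2: Bt <- Zh -> Rg <- Mq -> Bg
  P3: Bt <- Rg <- Mq -> Bg
That exhausts the simple backdoor paths. Count: 3.

3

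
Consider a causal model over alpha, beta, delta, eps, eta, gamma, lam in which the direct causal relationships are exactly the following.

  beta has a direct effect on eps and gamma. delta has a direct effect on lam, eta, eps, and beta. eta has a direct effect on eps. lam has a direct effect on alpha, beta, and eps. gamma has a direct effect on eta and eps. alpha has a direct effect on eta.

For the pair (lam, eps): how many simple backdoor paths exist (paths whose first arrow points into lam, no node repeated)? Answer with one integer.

7

A backdoor path from lam to eps is any simple undirected path whose first edge points into lam (i.e. leaves lam via a parent).
Parents of lam: {delta}.
Enumerating:
  P1: lam <- delta -> beta -> gamma -> eta -> eps
  P2: lam <- delta -> beta -> gamma -> eps
  P3: lam <- delta -> beta -> eps
  P4: lam <- delta -> eta <- gamma <- beta -> eps
  P5: lam <- delta -> eta <- gamma -> eps
  P6: lam <- delta -> eta -> eps
  P7: lam <- delta -> eps
That exhausts the simple backdoor paths. Count: 7.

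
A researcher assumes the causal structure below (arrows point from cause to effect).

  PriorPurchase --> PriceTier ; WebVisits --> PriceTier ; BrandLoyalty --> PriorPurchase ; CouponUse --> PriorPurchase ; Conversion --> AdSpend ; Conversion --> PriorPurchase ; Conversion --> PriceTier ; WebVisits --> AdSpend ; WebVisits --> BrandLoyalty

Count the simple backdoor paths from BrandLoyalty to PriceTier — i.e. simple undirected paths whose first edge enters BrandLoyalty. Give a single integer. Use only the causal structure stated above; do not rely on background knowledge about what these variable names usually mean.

A backdoor path from BrandLoyalty to PriceTier is any simple undirected path whose first edge points into BrandLoyalty (i.e. leaves BrandLoyalty via a parent).
Parents of BrandLoyalty: {WebVisits}.
Enumerating:
  P1: BrandLoyalty <- WebVisits -> AdSpend <- Conversion -> PriorPurchase -> PriceTier
  P2: BrandLoyalty <- WebVisits -> AdSpend <- Conversion -> PriceTier
  P3: BrandLoyalty <- WebVisits -> PriceTier
That exhausts the simple backdoor paths. Count: 3.

3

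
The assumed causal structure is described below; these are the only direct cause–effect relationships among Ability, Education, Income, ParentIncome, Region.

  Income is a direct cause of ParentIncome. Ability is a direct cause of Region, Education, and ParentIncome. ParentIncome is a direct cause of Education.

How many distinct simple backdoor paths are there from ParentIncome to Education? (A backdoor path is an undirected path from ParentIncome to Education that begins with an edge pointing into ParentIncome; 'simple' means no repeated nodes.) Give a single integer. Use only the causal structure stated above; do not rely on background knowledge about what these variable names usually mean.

A backdoor path from ParentIncome to Education is any simple undirected path whose first edge points into ParentIncome (i.e. leaves ParentIncome via a parent).
Parents of ParentIncome: {Ability, Income}.
Enumerating:
  P1: ParentIncome <- Ability -> Education
That exhausts the simple backdoor paths. Count: 1.

1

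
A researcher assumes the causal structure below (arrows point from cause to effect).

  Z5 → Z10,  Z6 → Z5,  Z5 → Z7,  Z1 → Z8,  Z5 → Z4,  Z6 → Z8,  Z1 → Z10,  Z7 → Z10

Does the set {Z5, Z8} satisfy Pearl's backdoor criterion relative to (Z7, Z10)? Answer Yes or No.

Yes

Backdoor paths from Z7 to Z10 (paths whose first edge points into Z7):
  P1: Z7 <- Z5 <- Z6 -> Z8 <- Z1 -> Z10
  P2: Z7 <- Z5 -> Z10
Condition 1 (no descendant of Z7 in the set): holds — descendants of Z7 are {Z10}; none are in {Z5, Z8}.
Condition 2 (every backdoor path blocked by {Z5, Z8}):
  P1: blocked at chain node Z5 ∈ conditioning set.
  P2: blocked at fork node Z5 ∈ conditioning set.
{Z5, Z8} satisfies the backdoor criterion.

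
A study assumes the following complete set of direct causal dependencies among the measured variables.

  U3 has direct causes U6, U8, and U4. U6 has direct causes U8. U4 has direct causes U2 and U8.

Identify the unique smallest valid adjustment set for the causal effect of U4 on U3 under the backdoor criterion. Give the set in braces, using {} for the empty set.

Variables eligible for adjustment (non-descendants of U4, excluding U4 and U3): {U2, U6, U8}.
Backdoor paths from U4 to U3:
  P1: U4 <- U8 -> U6 -> U3
  P2: U4 <- U8 -> U3
The empty set is not sufficient: P1 (U4 <- U8 -> U6 -> U3) has no collider blocking it and no conditioned non-collider, so it is open.
Try {U8}:
  P1: blocked at fork node U8 ∈ conditioning set.
  P2: blocked at fork node U8 ∈ conditioning set.
{U8} contains no descendant of U4 and blocks every backdoor path.
No other singleton works — e.g. {U2} leaves P1 open — so {U8} is the unique smallest valid adjustment set.

{U8}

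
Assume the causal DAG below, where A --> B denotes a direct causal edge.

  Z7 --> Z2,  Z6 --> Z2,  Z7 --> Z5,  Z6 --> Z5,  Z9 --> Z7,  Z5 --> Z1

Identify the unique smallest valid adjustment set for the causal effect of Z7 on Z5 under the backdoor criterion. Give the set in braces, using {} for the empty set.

{}

Variables eligible for adjustment (non-descendants of Z7, excluding Z7 and Z5): {Z6, Z9}.
Backdoor paths from Z7 to Z5:
  (none)
With no backdoor paths the empty set already satisfies the criterion, and it is trivially minimal.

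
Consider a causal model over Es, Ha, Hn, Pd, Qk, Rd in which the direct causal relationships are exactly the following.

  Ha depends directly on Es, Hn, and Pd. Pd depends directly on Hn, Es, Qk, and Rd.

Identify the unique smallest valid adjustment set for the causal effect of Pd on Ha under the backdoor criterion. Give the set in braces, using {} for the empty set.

Variables eligible for adjustment (non-descendants of Pd, excluding Pd and Ha): {Es, Hn, Qk, Rd}.
Backdoor paths from Pd to Ha:
  P1: Pd <- Hn -> Ha
  P2: Pd <- Es -> Ha
The empty set is not sufficient: P1 (Pd <- Hn -> Ha) has no collider blocking it and no conditioned non-collider, so it is open.
Try {Es, Hn}:
  P1: blocked at fork node Hn ∈ conditioning set.
  P2: blocked at fork node Es ∈ conditioning set.
{Es, Hn} contains no descendant of Pd and blocks every backdoor path.
Every element of {Es, Hn} is needed (dropping Es leaves P2 open; dropping Hn leaves P1 open), so no proper subset is valid.
Among all size-2 subsets of the eligible variables, only {Es, Hn} blocks every backdoor path, so it is the unique smallest valid adjustment set.

{Es, Hn}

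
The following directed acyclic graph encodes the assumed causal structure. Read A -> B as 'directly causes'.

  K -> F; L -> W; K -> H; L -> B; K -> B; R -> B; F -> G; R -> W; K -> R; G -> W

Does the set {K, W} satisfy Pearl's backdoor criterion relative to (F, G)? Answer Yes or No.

No

Backdoor paths from F to G (paths whose first edge points into F):
  P1: F <- K -> R -> W <- G
  P2: F <- K -> R -> B <- L -> W <- G
  P3: F <- K -> B <- R -> W <- G
  P4: F <- K -> B <- L -> W <- G
Condition 1 (no descendant of F in the set): FAILS — W is a descendant of F.
Condition 2 (every backdoor path blocked by {K, W}):
  P1: blocked at fork node K ∈ conditioning set.
  P2: blocked at fork node K ∈ conditioning set.
  P3: blocked at fork node K ∈ conditioning set.
  P4: blocked at fork node K ∈ conditioning set.
{K, W} does not satisfy the backdoor criterion.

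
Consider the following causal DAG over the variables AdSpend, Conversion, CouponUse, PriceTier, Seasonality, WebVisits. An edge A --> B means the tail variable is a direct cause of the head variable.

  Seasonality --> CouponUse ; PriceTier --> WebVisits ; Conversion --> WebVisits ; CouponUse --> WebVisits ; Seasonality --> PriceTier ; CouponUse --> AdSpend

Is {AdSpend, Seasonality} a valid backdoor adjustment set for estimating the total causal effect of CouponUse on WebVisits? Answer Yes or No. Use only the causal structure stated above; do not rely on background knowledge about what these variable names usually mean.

Backdoor paths from CouponUse to WebVisits (paths whose first edge points into CouponUse):
  P1: CouponUse <- Seasonality -> PriceTier -> WebVisits
Condition 1 (no descendant of CouponUse in the set): FAILS — AdSpend is a descendant of CouponUse.
Condition 2 (every backdoor path blocked by {AdSpend, Seasonality}):
  P1: blocked at fork node Seasonality ∈ conditioning set.
{AdSpend, Seasonality} does not satisfy the backdoor criterion.

No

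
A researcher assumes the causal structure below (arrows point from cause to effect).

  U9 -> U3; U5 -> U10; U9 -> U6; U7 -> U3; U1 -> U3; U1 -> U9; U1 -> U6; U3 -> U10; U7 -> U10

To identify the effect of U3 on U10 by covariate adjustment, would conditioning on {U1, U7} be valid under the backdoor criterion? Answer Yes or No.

Backdoor paths from U3 to U10 (paths whose first edge points into U3):
  P1: U3 <- U7 -> U10
Condition 1 (no descendant of U3 in the set): holds — descendants of U3 are {U10}; none are in {U1, U7}.
Condition 2 (every backdoor path blocked by {U1, U7}):
  P1: blocked at fork node U7 ∈ conditioning set.
{U1, U7} satisfies the backdoor criterion.

Yes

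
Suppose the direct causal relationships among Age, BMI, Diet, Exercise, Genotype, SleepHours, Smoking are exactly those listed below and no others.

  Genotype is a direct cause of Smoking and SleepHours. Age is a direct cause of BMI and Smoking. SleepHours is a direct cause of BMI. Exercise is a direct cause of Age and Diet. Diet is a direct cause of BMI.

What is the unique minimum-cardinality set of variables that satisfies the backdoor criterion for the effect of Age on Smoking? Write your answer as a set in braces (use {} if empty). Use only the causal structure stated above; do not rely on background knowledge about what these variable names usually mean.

{}

Variables eligible for adjustment (non-descendants of Age, excluding Age and Smoking): {Diet, Exercise, Genotype, SleepHours}.
Backdoor paths from Age to Smoking:
  P1: Age <- Exercise -> Diet -> BMI <- SleepHours <- Genotype -> Smoking
Each backdoor path contains an unconditioned collider, so every path is already blocked with the empty conditioning set:
  P1: blocked at collider BMI (neither it nor any descendant is in the conditioning set).
The empty set is therefore the unique smallest valid set.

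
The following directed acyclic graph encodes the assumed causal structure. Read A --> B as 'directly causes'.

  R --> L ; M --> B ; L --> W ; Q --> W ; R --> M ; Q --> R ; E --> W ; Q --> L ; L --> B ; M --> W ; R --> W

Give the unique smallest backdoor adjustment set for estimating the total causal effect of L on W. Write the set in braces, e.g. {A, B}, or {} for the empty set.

Variables eligible for adjustment (non-descendants of L, excluding L and W): {E, M, Q, R}.
Backdoor paths from L to W:
  P1: L <- Q -> R -> M -> W
  P2: L <- Q -> R -> W
  P3: L <- Q -> W
  P4: L <- R <- Q -> W
  P5: L <- R -> M -> W
  P6: L <- R -> W
The empty set is not sufficient: P1 (L <- Q -> R -> M -> W) has no collider blocking it and no conditioned non-collider, so it is open.
Try {Q, R}:
  P1: blocked at fork node Q ∈ conditioning set.
  P2: blocked at fork node Q ∈ conditioning set.
  P3: blocked at fork node Q ∈ conditioning set.
  P4: blocked at chain node R ∈ conditioning set.
  P5: blocked at fork node R ∈ conditioning set.
  P6: blocked at fork node R ∈ conditioning set.
{Q, R} contains no descendant of L and blocks every backdoor path.
Every element of {Q, R} is needed (dropping Q leaves P3 open; dropping R leaves P5 open), so no proper subset is valid.
Among all size-2 subsets of the eligible variables, only {Q, R} blocks every backdoor path, so it is the unique smallest valid adjustment set.

{Q, R}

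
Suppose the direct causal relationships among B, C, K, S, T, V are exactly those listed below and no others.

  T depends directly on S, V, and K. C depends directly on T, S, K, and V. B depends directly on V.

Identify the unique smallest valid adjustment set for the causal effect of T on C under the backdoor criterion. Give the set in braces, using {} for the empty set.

{K, S, V}

Variables eligible for adjustment (non-descendants of T, excluding T and C): {B, K, S, V}.
Backdoor paths from T to C:
  P1: T <- S -> C
  P2: T <- K -> C
  P3: T <- V -> C
The empty set is not sufficient: P1 (T <- S -> C) has no collider blocking it and no conditioned non-collider, so it is open.
Try {K, S, V}:
  P1: blocked at fork node S ∈ conditioning set.
  P2: blocked at fork node K ∈ conditioning set.
  P3: blocked at fork node V ∈ conditioning set.
{K, S, V} contains no descendant of T and blocks every backdoor path.
Every element of {K, S, V} is needed (dropping K leaves P2 open; dropping S leaves P1 open; dropping V leaves P3 open), so no proper subset is valid.
Among all size-3 subsets of the eligible variables, only {K, S, V} blocks every backdoor path, so it is the unique smallest valid adjustment set.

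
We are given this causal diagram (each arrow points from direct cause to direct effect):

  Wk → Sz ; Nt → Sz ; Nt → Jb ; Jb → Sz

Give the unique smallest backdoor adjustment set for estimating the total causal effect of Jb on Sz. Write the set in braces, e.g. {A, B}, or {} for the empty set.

Variables eligible for adjustment (non-descendants of Jb, excluding Jb and Sz): {Nt, Wk}.
Backdoor paths from Jb to Sz:
  P1: Jb <- Nt -> Sz
The empty set is not sufficient: P1 (Jb <- Nt -> Sz) has no collider blocking it and no conditioned non-collider, so it is open.
Try {Nt}:
  P1: blocked at fork node Nt ∈ conditioning set.
{Nt} contains no descendant of Jb and blocks every backdoor path.
No other singleton works — e.g. {Wk} leaves P1 open — so {Nt} is the unique smallest valid adjustment set.

{Nt}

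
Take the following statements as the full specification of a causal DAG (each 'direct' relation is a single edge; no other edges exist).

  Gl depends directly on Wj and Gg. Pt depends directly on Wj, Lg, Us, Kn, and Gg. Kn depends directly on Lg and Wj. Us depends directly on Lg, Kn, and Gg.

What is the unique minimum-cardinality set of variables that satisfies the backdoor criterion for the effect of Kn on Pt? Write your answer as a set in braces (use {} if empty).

{Lg, Wj}

Variables eligible for adjustment (non-descendants of Kn, excluding Kn and Pt): {Gg, Gl, Lg, Wj}.
Backdoor paths from Kn to Pt:
  P1: Kn <- Wj -> Pt
  P2: Kn <- Wj -> Gl <- Gg -> Us <- Lg -> Pt
  P3: Kn <- Wj -> Gl <- Gg -> Us -> Pt
  P4: Kn <- Wj -> Gl <- Gg -> Pt
  P5: Kn <- Lg -> Us <- Gg -> Pt
  P6: Kn <- Lg -> Us <- Gg -> Gl <- Wj -> Pt
  P7: Kn <- Lg -> Us -> Pt
  P8: Kn <- Lg -> Pt
The empty set is not sufficient: P1 (Kn <- Wj -> Pt) has no collider blocking it and no conditioned non-collider, so it is open.
Try {Lg, Wj}:
  P1: blocked at fork node Wj ∈ conditioning set.
  P2: blocked at fork node Wj ∈ conditioning set.
  P3: blocked at fork node Wj ∈ conditioning set.
  P4: blocked at fork node Wj ∈ conditioning set.
  P5: blocked at fork node Lg ∈ conditioning set.
  P6: blocked at fork node Lg ∈ conditioning set.
  P7: blocked at fork node Lg ∈ conditioning set.
  P8: blocked at fork node Lg ∈ conditioning set.
{Lg, Wj} contains no descendant of Kn and blocks every backdoor path.
Every element of {Lg, Wj} is needed (dropping Lg leaves P7 open; dropping Wj leaves P1 open), so no proper subset is valid.
Among all size-2 subsets of the eligible variables, only {Lg, Wj} blocks every backdoor path, so it is the unique smallest valid adjustment set.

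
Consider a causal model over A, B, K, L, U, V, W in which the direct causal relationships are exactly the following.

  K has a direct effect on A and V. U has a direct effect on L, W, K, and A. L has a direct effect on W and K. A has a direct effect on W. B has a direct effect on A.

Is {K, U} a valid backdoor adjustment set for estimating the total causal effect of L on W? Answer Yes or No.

Backdoor paths from L to W (paths whose first edge points into L):
  P1: L <- U -> K -> A -> W
  P2: L <- U -> A -> W
  P3: L <- U -> W
Condition 1 (no descendant of L in the set): FAILS — K is a descendant of L.
Condition 2 (every backdoor path blocked by {K, U}):
  P1: blocked at fork node U ∈ conditioning set.
  P2: blocked at fork node U ∈ conditioning set.
  P3: blocked at fork node U ∈ conditioning set.
{K, U} does not satisfy the backdoor criterion.

No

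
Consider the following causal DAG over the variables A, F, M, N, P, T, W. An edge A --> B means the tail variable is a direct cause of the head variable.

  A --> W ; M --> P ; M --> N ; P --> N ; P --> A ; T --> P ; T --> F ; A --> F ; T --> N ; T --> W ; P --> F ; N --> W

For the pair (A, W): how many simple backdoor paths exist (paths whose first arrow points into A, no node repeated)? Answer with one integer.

8

A backdoor path from A to W is any simple undirected path whose first edge points into A (i.e. leaves A via a parent).
Parents of A: {P}.
Enumerating:
  P1: A <- P <- M -> N <- T -> W
  P2: A <- P <- M -> N -> W
  P3: A <- P <- T -> N -> W
  P4: A <- P <- T -> W
  P5: A <- P -> N <- T -> W
  P6: A <- P -> N -> W
  P7: A <- P -> F <- T -> N -> W
  P8: A <- P -> F <- T -> W
That exhausts the simple backdoor paths. Count: 8.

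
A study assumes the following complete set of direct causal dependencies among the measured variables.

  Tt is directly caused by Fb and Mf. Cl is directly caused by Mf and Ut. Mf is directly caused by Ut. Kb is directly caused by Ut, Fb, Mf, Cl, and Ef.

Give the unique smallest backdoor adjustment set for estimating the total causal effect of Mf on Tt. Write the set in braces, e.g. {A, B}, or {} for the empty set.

{}

Variables eligible for adjustment (non-descendants of Mf, excluding Mf and Tt): {Ef, Fb, Ut}.
Backdoor paths from Mf to Tt:
  P1: Mf <- Ut -> Cl -> Kb <- Fb -> Tt
  P2: Mf <- Ut -> Kb <- Fb -> Tt
Each backdoor path contains an unconditioned collider, so every path is already blocked with the empty conditioning set:
  P1: blocked at collider Kb (neither it nor any descendant is in the conditioning set).
  P2: blocked at collider Kb (neither it nor any descendant is in the conditioning set).
The empty set is therefore the unique smallest valid set.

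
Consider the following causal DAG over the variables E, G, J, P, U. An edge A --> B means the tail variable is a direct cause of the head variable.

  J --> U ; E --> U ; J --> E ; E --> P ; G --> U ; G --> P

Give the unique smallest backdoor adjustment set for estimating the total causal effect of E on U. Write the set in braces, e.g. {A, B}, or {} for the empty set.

Variables eligible for adjustment (non-descendants of E, excluding E and U): {G, J}.
Backdoor paths from E to U:
  P1: E <- J -> U
The empty set is not sufficient: P1 (E <- J -> U) has no collider blocking it and no conditioned non-collider, so it is open.
Try {J}:
  P1: blocked at fork node J ∈ conditioning set.
{J} contains no descendant of E and blocks every backdoor path.
No other singleton works — e.g. {G} leaves P1 open — so {J} is the unique smallest valid adjustment set.

{J}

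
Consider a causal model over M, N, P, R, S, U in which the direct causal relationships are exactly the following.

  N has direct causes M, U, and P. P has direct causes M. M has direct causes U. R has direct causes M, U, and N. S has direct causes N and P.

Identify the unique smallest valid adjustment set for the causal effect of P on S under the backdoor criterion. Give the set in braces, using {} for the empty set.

{M}

Variables eligible for adjustment (non-descendants of P, excluding P and S): {M, U}.
Backdoor paths from P to S:
  P1: P <- M <- U -> N -> S
  P2: P <- M <- U -> R <- N -> S
  P3: P <- M -> N -> S
  P4: P <- M -> R <- U -> N -> S
  P5: P <- M -> R <- N -> S
The empty set is not sufficient: P1 (P <- M <- U -> N -> S) has no collider blocking it and no conditioned non-collider, so it is open.
Try {M}:
  P1: blocked at chain node M ∈ conditioning set.
  P2: blocked at chain node M ∈ conditioning set.
  P3: blocked at fork node M ∈ conditioning set.
  P4: blocked at fork node M ∈ conditioning set.
  P5: blocked at fork node M ∈ conditioning set.
{M} contains no descendant of P and blocks every backdoor path.
No other singleton works — e.g. {U} leaves P3 open — so {M} is the unique smallest valid adjustment set.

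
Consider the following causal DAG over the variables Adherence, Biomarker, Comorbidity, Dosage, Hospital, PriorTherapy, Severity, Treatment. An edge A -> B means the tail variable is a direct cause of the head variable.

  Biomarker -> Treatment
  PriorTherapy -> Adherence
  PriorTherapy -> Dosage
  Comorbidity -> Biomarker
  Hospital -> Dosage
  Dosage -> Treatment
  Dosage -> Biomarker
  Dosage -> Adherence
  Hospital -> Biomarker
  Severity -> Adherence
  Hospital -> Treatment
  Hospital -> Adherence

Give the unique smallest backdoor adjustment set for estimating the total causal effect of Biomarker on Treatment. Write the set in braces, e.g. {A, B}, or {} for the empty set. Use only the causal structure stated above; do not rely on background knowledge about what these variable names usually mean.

Variables eligible for adjustment (non-descendants of Biomarker, excluding Biomarker and Treatment): {Adherence, Comorbidity, Dosage, Hospital, PriorTherapy, Severity}.
Backdoor paths from Biomarker to Treatment:
  P1: Biomarker <- Hospital -> Dosage -> Treatment
  P2: Biomarker <- Hospital -> Adherence <- PriorTherapy -> Dosage -> Treatment
  P3: Biomarker <- Hospital -> Adherence <- Dosage -> Treatment
  P4: Biomarker <- Hospital -> Treatment
  P5: Biomarker <- Dosage <- Hospital -> Treatment
  P6: Biomarker <- Dosage <- PriorTherapy -> Adherence <- Hospital -> Treatment
  P7: Biomarker <- Dosage -> Adherence <- Hospital -> Treatment
  P8: Biomarker <- Dosage -> Treatment
The empty set is not sufficient: P1 (Biomarker <- Hospital -> Dosage -> Treatment) has no collider blocking it and no conditioned non-collider, so it is open.
Try {Dosage, Hospital}:
  P1: blocked at fork node Hospital ∈ conditioning set.
  P2: blocked at fork node Hospital ∈ conditioning set.
  P3: blocked at fork node Hospital ∈ conditioning set.
  P4: blocked at fork node Hospital ∈ conditioning set.
  P5: blocked at chain node Dosage ∈ conditioning set.
  P6: blocked at chain node Dosage ∈ conditioning set.
  P7: blocked at fork node Dosage ∈ conditioning set.
  P8: blocked at fork node Dosage ∈ conditioning set.
{Dosage, Hospital} contains no descendant of Biomarker and blocks every backdoor path.
Every element of {Dosage, Hospital} is needed (dropping Dosage leaves P8 open; dropping Hospital leaves P4 open), so no proper subset is valid.
Among all size-2 subsets of the eligible variables, only {Dosage, Hospital} blocks every backdoor path, so it is the unique smallest valid adjustment set.

{Dosage, Hospital}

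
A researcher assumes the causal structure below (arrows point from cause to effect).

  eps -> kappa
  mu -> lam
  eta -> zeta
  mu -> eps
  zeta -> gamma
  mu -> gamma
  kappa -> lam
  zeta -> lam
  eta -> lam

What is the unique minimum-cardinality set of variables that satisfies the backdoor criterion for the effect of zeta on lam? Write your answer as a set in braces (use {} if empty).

{eta}

Variables eligible for adjustment (non-descendants of zeta, excluding zeta and lam): {eps, eta, kappa, mu}.
Backdoor paths from zeta to lam:
  P1: zeta <- eta -> lam
The empty set is not sufficient: P1 (zeta <- eta -> lam) has no collider blocking it and no conditioned non-collider, so it is open.
Try {eta}:
  P1: blocked at fork node eta ∈ conditioning set.
{eta} contains no descendant of zeta and blocks every backdoor path.
No other singleton works — e.g. {mu} leaves P1 open — so {eta} is the unique smallest valid adjustment set.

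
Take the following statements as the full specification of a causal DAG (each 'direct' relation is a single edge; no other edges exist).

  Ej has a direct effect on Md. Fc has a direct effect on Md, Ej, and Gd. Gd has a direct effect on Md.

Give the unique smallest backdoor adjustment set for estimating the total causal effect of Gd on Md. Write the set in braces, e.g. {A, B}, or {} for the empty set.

Variables eligible for adjustment (non-descendants of Gd, excluding Gd and Md): {Ej, Fc}.
Backdoor paths from Gd to Md:
  P1: Gd <- Fc -> Ej -> Md
  P2: Gd <- Fc -> Md
The empty set is not sufficient: P1 (Gd <- Fc -> Ej -> Md) has no collider blocking it and no conditioned non-collider, so it is open.
Try {Fc}:
  P1: blocked at fork node Fc ∈ conditioning set.
  P2: blocked at fork node Fc ∈ conditioning set.
{Fc} contains no descendant of Gd and blocks every backdoor path.
No other singleton works — e.g. {Ej} leaves P2 open — so {Fc} is the unique smallest valid adjustment set.

{Fc}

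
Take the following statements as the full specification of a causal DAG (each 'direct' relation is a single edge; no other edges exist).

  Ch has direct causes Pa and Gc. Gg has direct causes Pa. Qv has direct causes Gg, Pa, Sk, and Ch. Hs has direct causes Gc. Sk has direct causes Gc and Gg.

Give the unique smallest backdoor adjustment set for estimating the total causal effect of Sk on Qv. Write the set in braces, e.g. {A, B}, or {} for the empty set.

Variables eligible for adjustment (non-descendants of Sk, excluding Sk and Qv): {Ch, Gc, Gg, Hs, Pa}.
Backdoor paths from Sk to Qv:
  P1: Sk <- Gg <- Pa -> Ch -> Qv
  P2: Sk <- Gg <- Pa -> Qv
  P3: Sk <- Gg -> Qv
  P4: Sk <- Gc -> Ch <- Pa -> Gg -> Qv
  P5: Sk <- Gc -> Ch <- Pa -> Qv
  P6: Sk <- Gc -> Ch -> Qv
The empty set is not sufficient: P1 (Sk <- Gg <- Pa -> Ch -> Qv) has no collider blocking it and no conditioned non-collider, so it is open.
Try {Gc, Gg}:
  P1: blocked at chain node Gg ∈ conditioning set.
  P2: blocked at chain node Gg ∈ conditioning set.
  P3: blocked at fork node Gg ∈ conditioning set.
  P4: blocked at fork node Gc ∈ conditioning set.
  P5: blocked at fork node Gc ∈ conditioning set.
  P6: blocked at fork node Gc ∈ conditioning set.
{Gc, Gg} contains no descendant of Sk and blocks every backdoor path.
Every element of {Gc, Gg} is needed (dropping Gc leaves P6 open; dropping Gg leaves P1 open), so no proper subset is valid.
Among all size-2 subsets of the eligible variables, only {Gc, Gg} blocks every backdoor path, so it is the unique smallest valid adjustment set.

{Gc, Gg}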